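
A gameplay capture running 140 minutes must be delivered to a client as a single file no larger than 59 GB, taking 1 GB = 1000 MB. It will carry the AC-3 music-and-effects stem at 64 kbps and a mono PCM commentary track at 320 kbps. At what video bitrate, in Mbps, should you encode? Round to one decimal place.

Budget: 59 GB = 472000.0 Mb.
140 min = 8400 s
Total bitrate budget: 472000.0 Mb / 8400 s = 56.190 Mbps.
Audio total: 64 + 320 = 384 kbps = 0.384 Mbps.
Video: 56.190 − 0.384 = 55.806 Mbps.

55.8 Mbps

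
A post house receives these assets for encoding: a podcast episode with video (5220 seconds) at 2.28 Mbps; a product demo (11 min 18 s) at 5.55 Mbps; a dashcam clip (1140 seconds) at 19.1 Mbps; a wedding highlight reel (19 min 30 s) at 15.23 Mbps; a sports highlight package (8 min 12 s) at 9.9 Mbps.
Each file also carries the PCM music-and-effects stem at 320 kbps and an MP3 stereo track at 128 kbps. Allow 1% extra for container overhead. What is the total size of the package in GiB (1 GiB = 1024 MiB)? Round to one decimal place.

Audio total: 320 + 128 = 448 kbps = 0.448 Mbps.
podcast episode with video: 2.728 Mbps × 5220 s × 1.01 = 14382.6 Mb
product demo: 5.998 Mbps × 678 s × 1.01 = 4107.3 Mb
dashcam clip: 19.548 Mbps × 1140 s × 1.01 = 22507.6 Mb
wedding highlight reel: 15.678 Mbps × 1170 s × 1.01 = 18526.7 Mb
sports highlight package: 10.348 Mbps × 492 s × 1.01 = 5142.1 Mb
Total: 64666.3 Mb = 8083.3 MB.
= 7.528 GiB.

7.5 GiB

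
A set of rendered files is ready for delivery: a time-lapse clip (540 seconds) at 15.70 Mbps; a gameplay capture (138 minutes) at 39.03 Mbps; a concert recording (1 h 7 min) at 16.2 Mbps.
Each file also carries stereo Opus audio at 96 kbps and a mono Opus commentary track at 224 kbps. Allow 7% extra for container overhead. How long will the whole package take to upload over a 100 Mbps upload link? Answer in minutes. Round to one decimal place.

Audio total: 96 + 224 = 320 kbps = 0.320 Mbps.
time-lapse clip: 16.020 Mbps × 540 s × 1.07 = 9256.4 Mb
gameplay capture: 39.350 Mbps × 8280 s × 1.07 = 348625.3 Mb
concert recording: 16.520 Mbps × 4020 s × 1.07 = 71059.1 Mb
Total: 428940.7 Mb = 53617.6 MB.
At 100 Mbps: 428940.7 / 100 = 4289 s ≈ 71.5 minutes.

71.5 minutes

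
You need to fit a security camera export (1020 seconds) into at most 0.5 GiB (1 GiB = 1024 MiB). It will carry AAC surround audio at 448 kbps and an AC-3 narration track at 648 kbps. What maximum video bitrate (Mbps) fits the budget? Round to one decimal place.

Budget: 0.5 GiB = 4295.0 Mb.
Total bitrate budget: 4295.0 Mb / 1020 s = 4.211 Mbps.
Audio total: 448 + 648 = 1096 kbps = 1.096 Mbps.
Video: 4.211 − 1.096 = 3.115 Mbps.

3.1 Mbps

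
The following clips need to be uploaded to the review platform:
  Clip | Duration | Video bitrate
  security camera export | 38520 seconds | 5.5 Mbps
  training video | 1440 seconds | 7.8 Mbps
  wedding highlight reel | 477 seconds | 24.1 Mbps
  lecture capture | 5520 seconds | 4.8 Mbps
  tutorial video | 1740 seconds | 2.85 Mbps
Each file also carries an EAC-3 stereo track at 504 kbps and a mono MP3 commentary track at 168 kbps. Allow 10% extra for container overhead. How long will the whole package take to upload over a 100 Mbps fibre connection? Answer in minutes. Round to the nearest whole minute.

Audio total: 504 + 168 = 672 kbps = 0.672 Mbps.
security camera export: 6.172 Mbps × 38520 s × 1.10 = 261520.0 Mb
training video: 8.472 Mbps × 1440 s × 1.10 = 13419.6 Mb
wedding highlight reel: 24.772 Mbps × 477 s × 1.10 = 12997.9 Mb
lecture capture: 5.472 Mbps × 5520 s × 1.10 = 33226.0 Mb
tutorial video: 3.522 Mbps × 1740 s × 1.10 = 6741.1 Mb
Total: 327904.6 Mb = 40988.1 MB.
At 100 Mbps: 327904.6 / 100 = 3279 s ≈ 54.7 minutes.

55 minutes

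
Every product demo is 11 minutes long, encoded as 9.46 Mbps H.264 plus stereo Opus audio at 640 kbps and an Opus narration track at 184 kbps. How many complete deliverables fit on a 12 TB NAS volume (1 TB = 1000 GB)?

14143

11 min = 660 s
Audio total: 640 + 184 = 824 kbps = 0.824 Mbps.
Total bitrate: 10.284 Mbps.
Per item: 10.284 Mbps × 660 s = 6,787 Mb = 848.4 MB.
Capacity: 12 TB = 96,000,000 Mb; 14143.77 items → 14143 complete.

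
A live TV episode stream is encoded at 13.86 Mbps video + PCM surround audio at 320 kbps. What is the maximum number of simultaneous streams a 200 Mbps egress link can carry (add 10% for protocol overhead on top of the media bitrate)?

12

Audio: 320 kbps = 0.320 Mbps.
Per-viewer media rate: 14.180 Mbps.
On the wire with 10% overhead: 15.598 Mbps.
200 Mbps = 200.0 Mbps; 200.0 / 15.598 = 12.82 → 12 viewers.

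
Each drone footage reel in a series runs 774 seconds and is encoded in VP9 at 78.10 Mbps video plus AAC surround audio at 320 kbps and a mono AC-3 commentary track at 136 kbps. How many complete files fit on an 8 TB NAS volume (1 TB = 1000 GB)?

1052

Audio total: 320 + 136 = 456 kbps = 0.456 Mbps.
Total bitrate: 78.556 Mbps.
Per item: 78.556 Mbps × 774 s = 60,802 Mb = 7,600 MB.
Capacity: 8 TB = 64,000,000 Mb; 1052.59 items → 1052 complete.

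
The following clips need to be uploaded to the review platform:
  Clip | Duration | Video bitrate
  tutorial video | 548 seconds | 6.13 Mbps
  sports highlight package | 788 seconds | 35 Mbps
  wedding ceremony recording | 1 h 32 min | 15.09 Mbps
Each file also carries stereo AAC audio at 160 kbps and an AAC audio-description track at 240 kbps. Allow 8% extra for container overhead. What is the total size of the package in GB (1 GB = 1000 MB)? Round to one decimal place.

15.8 GB

Audio total: 160 + 240 = 400 kbps = 0.400 Mbps.
tutorial video: 6.530 Mbps × 548 s × 1.08 = 3864.7 Mb
sports highlight package: 35.400 Mbps × 788 s × 1.08 = 30126.8 Mb
wedding ceremony recording: 15.490 Mbps × 5520 s × 1.08 = 92345.2 Mb
Total: 126336.7 Mb = 15792.1 MB.
= 15.79 GB.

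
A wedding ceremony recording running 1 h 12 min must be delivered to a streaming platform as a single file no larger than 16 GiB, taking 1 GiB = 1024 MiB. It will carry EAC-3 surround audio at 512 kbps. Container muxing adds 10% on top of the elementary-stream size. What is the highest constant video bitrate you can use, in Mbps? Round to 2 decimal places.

28.41 Mbps

Budget: 16 GiB = 137439.0 Mb.
Stream payload after overhead: 137439.0 / 1.10 = 124944.5 Mb.
1 h 12 min = 72 min = 4320 s
Total bitrate budget: 124944.5 Mb / 4320 s = 28.922 Mbps.
Audio: 512 kbps = 0.512 Mbps.
Video: 28.922 − 0.512 = 28.410 Mbps.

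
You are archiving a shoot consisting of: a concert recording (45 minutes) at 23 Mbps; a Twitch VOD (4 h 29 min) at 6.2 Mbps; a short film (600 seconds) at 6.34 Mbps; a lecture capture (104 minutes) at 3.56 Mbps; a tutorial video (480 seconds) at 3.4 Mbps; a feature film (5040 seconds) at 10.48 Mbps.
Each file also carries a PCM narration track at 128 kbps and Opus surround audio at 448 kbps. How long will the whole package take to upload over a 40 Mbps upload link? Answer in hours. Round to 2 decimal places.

Audio total: 128 + 448 = 576 kbps = 0.576 Mbps.
concert recording: 23.576 Mbps × 2700 s = 63655.2 Mb
Twitch VOD: 6.776 Mbps × 16140 s = 109364.6 Mb
short film: 6.916 Mbps × 600 s = 4149.6 Mb
lecture capture: 4.136 Mbps × 6240 s = 25808.6 Mb
tutorial video: 3.976 Mbps × 480 s = 1908.5 Mb
feature film: 11.056 Mbps × 5040 s = 55722.2 Mb
Total: 260608.8 Mb = 32576.1 MB.
At 40 Mbps: 260608.8 / 40 = 6515 s ≈ 1.81 hours.

1.81 hours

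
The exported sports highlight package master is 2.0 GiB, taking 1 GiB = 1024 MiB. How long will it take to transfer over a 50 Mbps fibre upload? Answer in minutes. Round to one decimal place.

File: 2.0 GiB = 17179.9 Mb.
At 50 Mbps: 17179.9 / 50 = 343.6 s ≈ 5.73 minutes.

5.7 minutes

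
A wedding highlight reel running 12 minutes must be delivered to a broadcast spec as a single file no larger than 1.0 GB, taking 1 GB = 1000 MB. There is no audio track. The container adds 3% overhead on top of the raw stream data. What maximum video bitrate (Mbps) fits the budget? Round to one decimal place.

10.8 Mbps

Budget: 1.0 GB = 8000.0 Mb.
Stream payload after overhead: 8000.0 / 1.03 = 7767.0 Mb.
12 min = 720 s
Total bitrate budget: 7767.0 Mb / 720 s = 10.787 Mbps.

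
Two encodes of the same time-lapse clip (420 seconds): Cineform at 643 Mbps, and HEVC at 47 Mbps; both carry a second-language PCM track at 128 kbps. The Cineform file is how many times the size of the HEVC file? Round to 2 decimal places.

13.65

Audio: 128 kbps = 0.128 Mbps.
Cineform: 643.128 Mbps × 420 s = 270113.8 Mb = 31.445 GiB.
HEVC: 47.128 Mbps × 420 s = 19793.8 Mb = 2.304 GiB.
Ratio: 31.445 / 2.304 = 13.646.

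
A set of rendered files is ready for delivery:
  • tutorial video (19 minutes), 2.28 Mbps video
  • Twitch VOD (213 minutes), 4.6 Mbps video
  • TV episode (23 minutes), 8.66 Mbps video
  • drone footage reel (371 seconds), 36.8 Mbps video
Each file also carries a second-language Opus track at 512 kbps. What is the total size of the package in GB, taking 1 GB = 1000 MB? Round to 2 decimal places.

Audio: 512 kbps = 0.512 Mbps.
tutorial video: 2.792 Mbps × 1140 s = 3182.9 Mb
Twitch VOD: 5.112 Mbps × 12780 s = 65331.4 Mb
TV episode: 9.172 Mbps × 1380 s = 12657.4 Mb
drone footage reel: 37.312 Mbps × 371 s = 13842.8 Mb
Total: 95014.4 Mb = 11876.8 MB.
= 11.88 GB.

11.88 GB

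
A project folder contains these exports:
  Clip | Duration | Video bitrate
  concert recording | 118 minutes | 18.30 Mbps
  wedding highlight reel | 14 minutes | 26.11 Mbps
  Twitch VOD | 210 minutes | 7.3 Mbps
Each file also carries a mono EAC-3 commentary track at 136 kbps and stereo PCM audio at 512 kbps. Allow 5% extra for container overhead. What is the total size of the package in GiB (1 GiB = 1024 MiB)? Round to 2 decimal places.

31.39 GiB

Audio total: 136 + 512 = 648 kbps = 0.648 Mbps.
concert recording: 18.948 Mbps × 7080 s × 1.05 = 140859.4 Mb
wedding highlight reel: 26.758 Mbps × 840 s × 1.05 = 23600.6 Mb
Twitch VOD: 7.948 Mbps × 12600 s × 1.05 = 105152.0 Mb
Total: 269612.0 Mb = 33701.5 MB.
= 31.39 GiB.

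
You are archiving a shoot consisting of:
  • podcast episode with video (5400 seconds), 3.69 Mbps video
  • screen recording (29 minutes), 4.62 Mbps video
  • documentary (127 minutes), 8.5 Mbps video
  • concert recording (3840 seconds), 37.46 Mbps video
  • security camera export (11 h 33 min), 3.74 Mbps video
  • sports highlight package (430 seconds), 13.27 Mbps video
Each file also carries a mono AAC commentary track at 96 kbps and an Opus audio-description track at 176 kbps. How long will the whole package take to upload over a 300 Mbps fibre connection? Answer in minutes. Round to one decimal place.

23.0 minutes

Audio total: 96 + 176 = 272 kbps = 0.272 Mbps.
podcast episode with video: 3.962 Mbps × 5400 s = 21394.8 Mb
screen recording: 4.892 Mbps × 1740 s = 8512.1 Mb
documentary: 8.772 Mbps × 7620 s = 66842.6 Mb
concert recording: 37.732 Mbps × 3840 s = 144890.9 Mb
security camera export: 4.012 Mbps × 41580 s = 166819.0 Mb
sports highlight package: 13.542 Mbps × 430 s = 5823.1 Mb
Total: 414282.4 Mb = 51785.3 MB.
At 300 Mbps: 414282.4 / 300 = 1381 s ≈ 23 minutes.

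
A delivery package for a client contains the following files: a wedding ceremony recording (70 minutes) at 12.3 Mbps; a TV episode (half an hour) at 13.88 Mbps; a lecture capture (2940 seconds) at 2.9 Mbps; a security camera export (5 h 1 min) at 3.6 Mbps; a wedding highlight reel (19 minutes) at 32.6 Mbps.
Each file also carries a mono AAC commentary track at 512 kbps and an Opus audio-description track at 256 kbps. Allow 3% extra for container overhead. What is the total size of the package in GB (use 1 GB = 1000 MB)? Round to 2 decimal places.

26.90 GB

Audio total: 512 + 256 = 768 kbps = 0.768 Mbps.
wedding ceremony recording: 13.068 Mbps × 4200 s × 1.03 = 56532.2 Mb
TV episode: 14.648 Mbps × 1800 s × 1.03 = 27157.4 Mb
lecture capture: 3.668 Mbps × 2940 s × 1.03 = 11107.4 Mb
security camera export: 4.368 Mbps × 18060 s × 1.03 = 81252.7 Mb
wedding highlight reel: 33.368 Mbps × 1140 s × 1.03 = 39180.7 Mb
Total: 215230.4 Mb = 26903.8 MB.
= 26.90 GB.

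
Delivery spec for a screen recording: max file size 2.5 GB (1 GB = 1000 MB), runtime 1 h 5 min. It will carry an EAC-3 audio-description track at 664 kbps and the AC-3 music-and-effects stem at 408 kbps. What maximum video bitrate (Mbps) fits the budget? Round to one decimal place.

4.1 Mbps

Budget: 2.5 GB = 20000.0 Mb.
1 h 5 min = 65 min = 3900 s
Total bitrate budget: 20000.0 Mb / 3900 s = 5.128 Mbps.
Audio total: 664 + 408 = 1072 kbps = 1.072 Mbps.
Video: 5.128 − 1.072 = 4.056 Mbps.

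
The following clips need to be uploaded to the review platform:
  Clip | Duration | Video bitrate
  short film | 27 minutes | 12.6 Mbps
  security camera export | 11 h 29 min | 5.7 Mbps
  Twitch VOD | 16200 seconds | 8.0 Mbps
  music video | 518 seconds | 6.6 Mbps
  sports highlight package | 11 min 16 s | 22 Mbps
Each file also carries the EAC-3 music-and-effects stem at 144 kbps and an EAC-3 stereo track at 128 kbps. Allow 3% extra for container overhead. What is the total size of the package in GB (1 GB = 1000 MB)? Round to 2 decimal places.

Audio total: 144 + 128 = 272 kbps = 0.272 Mbps.
short film: 12.872 Mbps × 1620 s × 1.03 = 21478.2 Mb
security camera export: 5.972 Mbps × 41340 s × 1.03 = 254289.0 Mb
Twitch VOD: 8.272 Mbps × 16200 s × 1.03 = 138026.6 Mb
music video: 6.872 Mbps × 518 s × 1.03 = 3666.5 Mb
sports highlight package: 22.272 Mbps × 676 s × 1.03 = 15507.5 Mb
Total: 432967.8 Mb = 54121.0 MB.
= 54.12 GB.

54.12 GB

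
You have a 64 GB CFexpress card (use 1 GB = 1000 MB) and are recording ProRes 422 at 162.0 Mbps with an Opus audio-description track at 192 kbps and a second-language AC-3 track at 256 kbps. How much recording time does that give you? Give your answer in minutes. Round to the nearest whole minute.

Audio total: 192 + 256 = 448 kbps = 0.448 Mbps.
Total bitrate: 162.0 + 0.448 = 162.448 Mbps.
Capacity: 64 GB = 512,000 Mb.
Recording time: 512,000 / 162.448 = 3,152 s ≈ 52.5 minutes.

53 minutes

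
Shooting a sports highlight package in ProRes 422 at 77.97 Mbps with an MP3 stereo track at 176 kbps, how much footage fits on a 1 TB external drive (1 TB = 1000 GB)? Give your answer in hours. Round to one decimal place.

Audio: 176 kbps = 0.176 Mbps.
Total bitrate: 77.97 + 0.176 = 78.146 Mbps.
Capacity: 1 TB = 8,000,000 Mb.
Recording time: 8,000,000 / 78.146 = 102,372 s ≈ 28.4 hours.

28.4 hours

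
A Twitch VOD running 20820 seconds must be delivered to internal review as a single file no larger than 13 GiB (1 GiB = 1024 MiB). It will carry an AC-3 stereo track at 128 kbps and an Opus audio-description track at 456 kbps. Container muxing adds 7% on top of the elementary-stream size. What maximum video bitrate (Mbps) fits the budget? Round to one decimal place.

Budget: 13 GiB = 111669.1 Mb.
Stream payload after overhead: 111669.1 / 1.07 = 104363.7 Mb.
Total bitrate budget: 104363.7 Mb / 20820 s = 5.013 Mbps.
Audio total: 128 + 456 = 584 kbps = 0.584 Mbps.
Video: 5.013 − 0.584 = 4.429 Mbps.

4.4 Mbps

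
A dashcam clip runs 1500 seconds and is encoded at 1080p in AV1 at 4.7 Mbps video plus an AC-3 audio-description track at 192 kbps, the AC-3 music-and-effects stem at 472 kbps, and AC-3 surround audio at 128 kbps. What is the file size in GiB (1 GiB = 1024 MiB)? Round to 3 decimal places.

0.959 GiB

Audio total: 192 + 472 + 128 = 792 kbps = 0.792 Mbps.
Total bitrate: 4.7 + 0.792 = 5.492 Mbps.
Stream data: 5.492 Mbps × 1500 s = 8238.0 Mb.
8,238 Mb = 1,029,750,000 bytes ÷ 1,073,741,824 = 0.959 GiB.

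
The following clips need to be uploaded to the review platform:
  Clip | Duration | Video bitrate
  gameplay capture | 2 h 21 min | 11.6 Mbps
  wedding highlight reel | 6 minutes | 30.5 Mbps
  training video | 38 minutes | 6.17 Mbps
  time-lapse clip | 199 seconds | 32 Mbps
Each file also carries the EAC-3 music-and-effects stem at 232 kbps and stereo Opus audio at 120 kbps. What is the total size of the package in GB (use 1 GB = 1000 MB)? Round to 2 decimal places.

Audio total: 232 + 120 = 352 kbps = 0.352 Mbps.
gameplay capture: 11.952 Mbps × 8460 s = 101113.9 Mb
wedding highlight reel: 30.852 Mbps × 360 s = 11106.7 Mb
training video: 6.522 Mbps × 2280 s = 14870.2 Mb
time-lapse clip: 32.352 Mbps × 199 s = 6438.0 Mb
Total: 133528.8 Mb = 16691.1 MB.
= 16.69 GB.

16.69 GB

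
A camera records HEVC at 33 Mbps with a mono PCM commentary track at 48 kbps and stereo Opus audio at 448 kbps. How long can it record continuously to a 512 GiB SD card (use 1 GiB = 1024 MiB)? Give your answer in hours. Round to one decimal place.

36.5 hours

Audio total: 48 + 448 = 496 kbps = 0.496 Mbps.
Total bitrate: 33 + 0.496 = 33.496 Mbps.
Capacity: 512 GiB = 4,398,047 Mb.
Recording time: 4,398,047 / 33.496 = 131,301 s ≈ 36.5 hours.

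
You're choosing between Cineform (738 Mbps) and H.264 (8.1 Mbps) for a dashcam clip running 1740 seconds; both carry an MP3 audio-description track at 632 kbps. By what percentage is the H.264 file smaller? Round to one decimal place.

Audio: 632 kbps = 0.632 Mbps.
Cineform: 738.632 Mbps × 1740 s = 1285219.7 Mb = 160.652 GB.
H.264: 8.732 Mbps × 1740 s = 15193.7 Mb = 1.899 GB.
Reduction: (1 − 1.899/160.652) × 100 = 98.82%.

98.8%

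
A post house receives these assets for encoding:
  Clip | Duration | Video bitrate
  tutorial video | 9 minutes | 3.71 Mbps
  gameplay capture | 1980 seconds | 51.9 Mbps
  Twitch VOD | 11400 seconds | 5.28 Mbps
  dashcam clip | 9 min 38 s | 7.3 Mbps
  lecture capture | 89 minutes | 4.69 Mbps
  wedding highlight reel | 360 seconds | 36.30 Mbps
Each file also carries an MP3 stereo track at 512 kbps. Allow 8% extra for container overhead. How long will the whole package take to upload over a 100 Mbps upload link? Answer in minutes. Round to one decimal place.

Audio: 512 kbps = 0.512 Mbps.
tutorial video: 4.222 Mbps × 540 s × 1.08 = 2462.3 Mb
gameplay capture: 52.412 Mbps × 1980 s × 1.08 = 112077.8 Mb
Twitch VOD: 5.792 Mbps × 11400 s × 1.08 = 71311.1 Mb
dashcam clip: 7.812 Mbps × 578 s × 1.08 = 4876.6 Mb
lecture capture: 5.202 Mbps × 5340 s × 1.08 = 30001.0 Mb
wedding highlight reel: 36.812 Mbps × 360 s × 1.08 = 14312.5 Mb
Total: 235041.2 Mb = 29380.2 MB.
At 100 Mbps: 235041.2 / 100 = 2350 s ≈ 39.2 minutes.

39.2 minutes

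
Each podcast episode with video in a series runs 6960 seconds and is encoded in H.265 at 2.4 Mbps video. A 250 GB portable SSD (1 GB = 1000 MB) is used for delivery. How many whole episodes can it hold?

119

Per item: 2.400 Mbps × 6960 s = 16,704 Mb = 2,088 MB.
Capacity: 250 GB = 2,000,000 Mb; 119.73 items → 119 complete.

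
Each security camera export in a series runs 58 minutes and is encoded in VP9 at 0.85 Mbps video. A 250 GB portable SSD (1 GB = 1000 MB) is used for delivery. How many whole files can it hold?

58 min = 3480 s
Per item: 0.850 Mbps × 3480 s = 2,958 Mb = 369.8 MB.
Capacity: 250 GB = 2,000,000 Mb; 676.13 items → 676 complete.

676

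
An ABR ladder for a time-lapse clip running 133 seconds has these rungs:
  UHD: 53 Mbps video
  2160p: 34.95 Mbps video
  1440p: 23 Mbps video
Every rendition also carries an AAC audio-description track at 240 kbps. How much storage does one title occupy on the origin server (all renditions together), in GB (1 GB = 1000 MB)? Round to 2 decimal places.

1.86 GB

Audio: 240 kbps = 0.240 Mbps.
Sum of rendition bitrates: (53+0.240) + (34.95+0.240) + (23+0.240) = 111.670 Mbps.
× 133 s = 14,852 Mb = 1,857 MB = 1.857 GB.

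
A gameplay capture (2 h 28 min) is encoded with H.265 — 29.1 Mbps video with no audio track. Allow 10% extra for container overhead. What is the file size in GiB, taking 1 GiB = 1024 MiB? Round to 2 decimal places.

2 h 28 min = 148 min = 8880 s
Total bitrate: 29.1 Mbps.
Stream data: 29.100 Mbps × 8880 s = 258408.0 Mb.
With 10% container overhead: ×1.10.
284,249 Mb = 35,531,100,000 bytes ÷ 1,073,741,824 = 33.09 GiB.

33.09 GiB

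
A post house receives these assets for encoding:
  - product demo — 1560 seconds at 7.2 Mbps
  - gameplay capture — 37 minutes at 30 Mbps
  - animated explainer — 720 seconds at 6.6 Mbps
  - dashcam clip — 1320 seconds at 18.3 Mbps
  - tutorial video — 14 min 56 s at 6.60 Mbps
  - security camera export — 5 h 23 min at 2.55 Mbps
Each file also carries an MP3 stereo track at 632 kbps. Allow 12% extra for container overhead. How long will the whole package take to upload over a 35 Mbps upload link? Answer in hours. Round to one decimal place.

1.6 hours

Audio: 632 kbps = 0.632 Mbps.
product demo: 7.832 Mbps × 1560 s × 1.12 = 13684.1 Mb
gameplay capture: 30.632 Mbps × 2220 s × 1.12 = 76163.4 Mb
animated explainer: 7.232 Mbps × 720 s × 1.12 = 5831.9 Mb
dashcam clip: 18.932 Mbps × 1320 s × 1.12 = 27989.1 Mb
tutorial video: 7.232 Mbps × 896 s × 1.12 = 7257.5 Mb
security camera export: 3.182 Mbps × 19380 s × 1.12 = 69067.2 Mb
Total: 199993.1 Mb = 24999.1 MB.
At 35 Mbps: 199993.1 / 35 = 5714 s ≈ 1.59 hours.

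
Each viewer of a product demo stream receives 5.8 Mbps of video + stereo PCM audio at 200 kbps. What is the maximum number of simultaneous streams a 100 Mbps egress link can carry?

Audio: 200 kbps = 0.200 Mbps.
Per-viewer media rate: 6.000 Mbps.
100 Mbps = 100.0 Mbps; 100.0 / 6.000 = 16.67 → 16 viewers.

16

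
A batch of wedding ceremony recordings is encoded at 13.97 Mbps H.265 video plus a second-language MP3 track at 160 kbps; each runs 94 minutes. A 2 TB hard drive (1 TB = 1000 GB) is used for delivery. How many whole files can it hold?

200

94 min = 5640 s
Audio: 160 kbps = 0.160 Mbps.
Total bitrate: 14.130 Mbps.
Per item: 14.130 Mbps × 5640 s = 79,693 Mb = 9,962 MB.
Capacity: 2 TB = 16,000,000 Mb; 200.77 items → 200 complete.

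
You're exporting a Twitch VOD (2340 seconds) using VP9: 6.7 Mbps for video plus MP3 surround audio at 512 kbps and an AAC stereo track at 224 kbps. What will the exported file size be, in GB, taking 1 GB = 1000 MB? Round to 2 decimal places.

2.18 GB

Audio total: 512 + 224 = 736 kbps = 0.736 Mbps.
Total bitrate: 6.7 + 0.736 = 7.436 Mbps.
Stream data: 7.436 Mbps × 2340 s = 17400.2 Mb.
17,400 Mb ÷ 8 = 2,175 MB → 2.175 GB.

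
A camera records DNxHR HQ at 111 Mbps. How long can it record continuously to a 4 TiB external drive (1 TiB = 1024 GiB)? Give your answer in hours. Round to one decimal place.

Capacity: 4 TiB = 35,184,372 Mb.
Recording time: 35,184,372 / 111.000 = 316,976 s ≈ 88.0 hours.

88.0 hours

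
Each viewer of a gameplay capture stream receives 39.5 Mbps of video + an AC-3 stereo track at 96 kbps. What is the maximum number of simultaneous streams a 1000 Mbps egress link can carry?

25

Audio: 96 kbps = 0.096 Mbps.
Per-viewer media rate: 39.596 Mbps.
1000 Mbps = 1,000 Mbps; 1,000 / 39.596 = 25.26 → 25 viewers.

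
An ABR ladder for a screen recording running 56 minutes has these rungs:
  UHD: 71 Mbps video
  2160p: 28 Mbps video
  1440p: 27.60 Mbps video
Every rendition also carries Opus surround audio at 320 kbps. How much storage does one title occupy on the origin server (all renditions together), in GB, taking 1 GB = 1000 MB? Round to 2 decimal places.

56 min = 3360 s
Audio: 320 kbps = 0.320 Mbps.
Sum of rendition bitrates: (71+0.320) + (28+0.320) + (27.60+0.320) = 127.560 Mbps.
× 3360 s = 428,602 Mb = 53,575 MB = 53.58 GB.

53.58 GB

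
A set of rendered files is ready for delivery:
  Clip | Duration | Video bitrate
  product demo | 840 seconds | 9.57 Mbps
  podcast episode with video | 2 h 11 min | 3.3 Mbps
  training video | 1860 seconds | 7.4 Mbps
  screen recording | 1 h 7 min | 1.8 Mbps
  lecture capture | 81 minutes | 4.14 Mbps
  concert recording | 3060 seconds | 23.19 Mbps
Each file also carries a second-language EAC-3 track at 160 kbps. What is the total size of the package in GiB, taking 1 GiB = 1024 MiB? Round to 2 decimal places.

17.42 GiB

Audio: 160 kbps = 0.160 Mbps.
product demo: 9.730 Mbps × 840 s = 8173.2 Mb
podcast episode with video: 3.460 Mbps × 7860 s = 27195.6 Mb
training video: 7.560 Mbps × 1860 s = 14061.6 Mb
screen recording: 1.960 Mbps × 4020 s = 7879.2 Mb
lecture capture: 4.300 Mbps × 4860 s = 20898.0 Mb
concert recording: 23.350 Mbps × 3060 s = 71451.0 Mb
Total: 149658.6 Mb = 18707.3 MB.
= 17.42 GiB.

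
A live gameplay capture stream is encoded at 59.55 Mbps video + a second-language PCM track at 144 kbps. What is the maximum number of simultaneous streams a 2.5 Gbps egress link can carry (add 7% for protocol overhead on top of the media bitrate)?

39

Audio: 144 kbps = 0.144 Mbps.
Per-viewer media rate: 59.694 Mbps.
On the wire with 7% overhead: 63.873 Mbps.
2.5 Gbps = 2,500 Mbps; 2,500 / 63.873 = 39.14 → 39 viewers.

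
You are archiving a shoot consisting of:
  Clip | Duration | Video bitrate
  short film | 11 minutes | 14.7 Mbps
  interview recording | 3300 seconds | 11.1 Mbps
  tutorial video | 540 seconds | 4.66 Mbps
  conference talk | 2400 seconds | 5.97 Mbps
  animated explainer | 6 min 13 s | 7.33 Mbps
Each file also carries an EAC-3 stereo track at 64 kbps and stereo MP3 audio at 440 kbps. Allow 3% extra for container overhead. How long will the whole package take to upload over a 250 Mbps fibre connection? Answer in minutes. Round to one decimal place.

4.8 minutes

Audio total: 64 + 440 = 504 kbps = 0.504 Mbps.
short film: 15.204 Mbps × 660 s × 1.03 = 10335.7 Mb
interview recording: 11.604 Mbps × 3300 s × 1.03 = 39442.0 Mb
tutorial video: 5.164 Mbps × 540 s × 1.03 = 2872.2 Mb
conference talk: 6.474 Mbps × 2400 s × 1.03 = 16003.7 Mb
animated explainer: 7.834 Mbps × 373 s × 1.03 = 3009.7 Mb
Total: 71663.4 Mb = 8957.9 MB.
At 250 Mbps: 71663.4 / 250 = 287 s ≈ 4.78 minutes.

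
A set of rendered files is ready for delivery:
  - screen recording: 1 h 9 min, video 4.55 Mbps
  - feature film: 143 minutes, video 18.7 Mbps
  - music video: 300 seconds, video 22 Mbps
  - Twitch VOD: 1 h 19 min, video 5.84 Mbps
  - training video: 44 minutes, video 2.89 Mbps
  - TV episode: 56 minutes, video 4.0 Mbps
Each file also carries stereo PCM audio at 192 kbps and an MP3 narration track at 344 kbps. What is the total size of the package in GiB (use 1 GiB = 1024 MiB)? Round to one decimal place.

Audio total: 192 + 344 = 536 kbps = 0.536 Mbps.
screen recording: 5.086 Mbps × 4140 s = 21056.0 Mb
feature film: 19.236 Mbps × 8580 s = 165044.9 Mb
music video: 22.536 Mbps × 300 s = 6760.8 Mb
Twitch VOD: 6.376 Mbps × 4740 s = 30222.2 Mb
training video: 3.426 Mbps × 2640 s = 9044.6 Mb
TV episode: 4.536 Mbps × 3360 s = 15241.0 Mb
Total: 247369.6 Mb = 30921.2 MB.
= 28.80 GiB.

28.8 GiB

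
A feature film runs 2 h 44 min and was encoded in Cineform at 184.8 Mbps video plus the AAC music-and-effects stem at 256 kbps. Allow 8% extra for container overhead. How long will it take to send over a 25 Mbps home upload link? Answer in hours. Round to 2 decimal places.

21.85 hours

2 h 44 min = 164 min = 9840 s
Audio: 256 kbps = 0.256 Mbps.
Total bitrate: 185.056 Mbps.
File: 185.056 Mbps × 9840 s = 1820951.0 Mb.
With 8% container overhead: ×1.08. → 1966627.1 Mb.
At 25 Mbps: 1966627.1 / 25 = 78665.1 s ≈ 21.9 hours.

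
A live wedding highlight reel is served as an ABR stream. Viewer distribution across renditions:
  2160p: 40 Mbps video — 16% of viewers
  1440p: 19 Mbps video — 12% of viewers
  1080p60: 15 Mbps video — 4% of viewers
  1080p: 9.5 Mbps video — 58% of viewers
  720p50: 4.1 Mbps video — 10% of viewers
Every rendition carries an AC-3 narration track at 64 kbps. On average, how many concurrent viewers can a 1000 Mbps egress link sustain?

65

Audio: 64 kbps = 0.064 Mbps.
Average per-viewer bitrate: 0.16×40.064 + 0.12×19.064 + 0.04×15.064 + 0.58×9.564 + 0.10×4.164 = 15.264 Mbps.
1000 Mbps = 1,000 Mbps; 1,000 / 15.264 = 65.51 → 65.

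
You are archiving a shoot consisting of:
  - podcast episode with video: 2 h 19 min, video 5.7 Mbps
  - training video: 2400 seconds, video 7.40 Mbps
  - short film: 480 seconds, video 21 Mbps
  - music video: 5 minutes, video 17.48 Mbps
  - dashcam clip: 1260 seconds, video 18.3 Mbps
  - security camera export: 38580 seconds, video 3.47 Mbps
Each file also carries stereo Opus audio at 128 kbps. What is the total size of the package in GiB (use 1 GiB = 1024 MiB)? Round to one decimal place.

Audio: 128 kbps = 0.128 Mbps.
podcast episode with video: 5.828 Mbps × 8340 s = 48605.5 Mb
training video: 7.528 Mbps × 2400 s = 18067.2 Mb
short film: 21.128 Mbps × 480 s = 10141.4 Mb
music video: 17.608 Mbps × 300 s = 5282.4 Mb
dashcam clip: 18.428 Mbps × 1260 s = 23219.3 Mb
security camera export: 3.598 Mbps × 38580 s = 138810.8 Mb
Total: 244126.7 Mb = 30515.8 MB.
= 28.42 GiB.

28.4 GiB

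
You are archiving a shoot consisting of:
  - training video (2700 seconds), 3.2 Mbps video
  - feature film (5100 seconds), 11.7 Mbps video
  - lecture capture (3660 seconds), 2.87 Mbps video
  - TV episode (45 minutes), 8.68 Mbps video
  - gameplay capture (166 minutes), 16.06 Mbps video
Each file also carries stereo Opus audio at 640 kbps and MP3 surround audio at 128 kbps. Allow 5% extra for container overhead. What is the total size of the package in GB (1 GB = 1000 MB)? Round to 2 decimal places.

36.85 GB

Audio total: 640 + 128 = 768 kbps = 0.768 Mbps.
training video: 3.968 Mbps × 2700 s × 1.05 = 11249.3 Mb
feature film: 12.468 Mbps × 5100 s × 1.05 = 66766.1 Mb
lecture capture: 3.638 Mbps × 3660 s × 1.05 = 13980.8 Mb
TV episode: 9.448 Mbps × 2700 s × 1.05 = 26785.1 Mb
gameplay capture: 16.828 Mbps × 9960 s × 1.05 = 175987.2 Mb
Total: 294768.6 Mb = 36846.1 MB.
= 36.85 GB.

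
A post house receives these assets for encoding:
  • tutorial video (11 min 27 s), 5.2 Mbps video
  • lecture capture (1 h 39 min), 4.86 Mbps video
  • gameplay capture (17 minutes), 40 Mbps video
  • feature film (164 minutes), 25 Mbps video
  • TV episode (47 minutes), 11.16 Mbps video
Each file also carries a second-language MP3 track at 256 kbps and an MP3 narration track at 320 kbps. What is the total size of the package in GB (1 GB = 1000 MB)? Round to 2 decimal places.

Audio total: 256 + 320 = 576 kbps = 0.576 Mbps.
tutorial video: 5.776 Mbps × 687 s = 3968.1 Mb
lecture capture: 5.436 Mbps × 5940 s = 32289.8 Mb
gameplay capture: 40.576 Mbps × 1020 s = 41387.5 Mb
feature film: 25.576 Mbps × 9840 s = 251667.8 Mb
TV episode: 11.736 Mbps × 2820 s = 33095.5 Mb
Total: 362408.8 Mb = 45301.1 MB.
= 45.30 GB.

45.30 GB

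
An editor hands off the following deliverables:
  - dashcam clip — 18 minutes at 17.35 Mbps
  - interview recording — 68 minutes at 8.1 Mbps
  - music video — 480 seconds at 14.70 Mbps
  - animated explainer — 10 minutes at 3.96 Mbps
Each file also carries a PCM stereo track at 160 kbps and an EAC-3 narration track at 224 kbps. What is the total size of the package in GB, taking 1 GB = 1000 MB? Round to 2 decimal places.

7.95 GB

Audio total: 160 + 224 = 384 kbps = 0.384 Mbps.
dashcam clip: 17.734 Mbps × 1080 s = 19152.7 Mb
interview recording: 8.484 Mbps × 4080 s = 34614.7 Mb
music video: 15.084 Mbps × 480 s = 7240.3 Mb
animated explainer: 4.344 Mbps × 600 s = 2606.4 Mb
Total: 63614.2 Mb = 7951.8 MB.
= 7.952 GB.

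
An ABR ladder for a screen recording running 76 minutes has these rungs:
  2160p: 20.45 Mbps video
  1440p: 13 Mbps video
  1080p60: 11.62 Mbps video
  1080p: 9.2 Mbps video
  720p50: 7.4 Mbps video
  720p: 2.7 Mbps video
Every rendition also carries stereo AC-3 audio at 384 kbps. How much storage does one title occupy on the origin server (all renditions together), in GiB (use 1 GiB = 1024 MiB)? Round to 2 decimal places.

35.39 GiB

76 min = 4560 s
Audio: 384 kbps = 0.384 Mbps.
Sum of rendition bitrates: (20.45+0.384) + (13+0.384) + (11.62+0.384) + (9.2+0.384) + (7.4+0.384) + (2.7+0.384) = 66.674 Mbps.
× 4560 s = 304,033 Mb = 38,004 MB = 35.39 GiB.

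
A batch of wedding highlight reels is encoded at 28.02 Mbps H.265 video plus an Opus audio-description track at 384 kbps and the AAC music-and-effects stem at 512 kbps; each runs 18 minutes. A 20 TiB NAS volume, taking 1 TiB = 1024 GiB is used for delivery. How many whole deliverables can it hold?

5633

18 min = 1080 s
Audio total: 384 + 512 = 896 kbps = 0.896 Mbps.
Total bitrate: 28.916 Mbps.
Per item: 28.916 Mbps × 1080 s = 31,229 Mb = 3,904 MB.
Capacity: 20 TiB = 175,921,860 Mb; 5633.23 items → 5633 complete.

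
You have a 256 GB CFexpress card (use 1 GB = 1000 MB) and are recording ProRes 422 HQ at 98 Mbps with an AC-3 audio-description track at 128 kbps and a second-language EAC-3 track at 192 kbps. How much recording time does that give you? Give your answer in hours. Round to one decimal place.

Audio total: 128 + 192 = 320 kbps = 0.320 Mbps.
Total bitrate: 98 + 0.320 = 98.320 Mbps.
Capacity: 256 GB = 2,048,000 Mb.
Recording time: 2,048,000 / 98.320 = 20,830 s ≈ 5.79 hours.

5.8 hours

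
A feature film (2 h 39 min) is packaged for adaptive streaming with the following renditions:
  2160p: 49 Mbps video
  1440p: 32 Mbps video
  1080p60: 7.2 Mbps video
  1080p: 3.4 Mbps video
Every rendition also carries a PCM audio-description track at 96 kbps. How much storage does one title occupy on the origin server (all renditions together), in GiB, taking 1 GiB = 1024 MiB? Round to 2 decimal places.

2 h 39 min = 159 min = 9540 s
Audio: 96 kbps = 0.096 Mbps.
Sum of rendition bitrates: (49+0.096) + (32+0.096) + (7.2+0.096) + (3.4+0.096) = 91.984 Mbps.
× 9540 s = 877,527 Mb = 109,691 MB = 102.2 GiB.

102.16 GiB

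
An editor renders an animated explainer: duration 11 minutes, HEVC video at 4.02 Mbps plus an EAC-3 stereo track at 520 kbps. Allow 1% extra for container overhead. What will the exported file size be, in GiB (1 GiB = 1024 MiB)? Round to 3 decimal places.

11 min = 660 s
Audio: 520 kbps = 0.520 Mbps.
Total bitrate: 4.02 + 0.520 = 4.540 Mbps.
Stream data: 4.540 Mbps × 660 s = 2996.4 Mb.
With 1% container overhead: ×1.01.
3,026 Mb = 378,295,500 bytes ÷ 1,073,741,824 = 0.3523 GiB.

0.352 GiB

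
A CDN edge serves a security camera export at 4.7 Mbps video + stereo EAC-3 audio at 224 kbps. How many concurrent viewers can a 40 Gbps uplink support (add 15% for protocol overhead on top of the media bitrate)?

7063

Audio: 224 kbps = 0.224 Mbps.
Per-viewer media rate: 4.924 Mbps.
On the wire with 15% overhead: 5.663 Mbps.
40 Gbps = 40,000 Mbps; 40,000 / 5.663 = 7063.89 → 7063 viewers.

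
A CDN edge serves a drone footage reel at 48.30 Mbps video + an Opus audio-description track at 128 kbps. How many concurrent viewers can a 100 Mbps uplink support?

Audio: 128 kbps = 0.128 Mbps.
Per-viewer media rate: 48.428 Mbps.
100 Mbps = 100.0 Mbps; 100.0 / 48.428 = 2.06 → 2 viewers.

2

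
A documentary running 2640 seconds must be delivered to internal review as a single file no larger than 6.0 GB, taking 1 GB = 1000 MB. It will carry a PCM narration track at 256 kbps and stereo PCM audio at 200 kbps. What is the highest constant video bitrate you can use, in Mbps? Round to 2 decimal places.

Budget: 6.0 GB = 48000.0 Mb.
Total bitrate budget: 48000.0 Mb / 2640 s = 18.182 Mbps.
Audio total: 256 + 200 = 456 kbps = 0.456 Mbps.
Video: 18.182 − 0.456 = 17.726 Mbps.

17.73 Mbps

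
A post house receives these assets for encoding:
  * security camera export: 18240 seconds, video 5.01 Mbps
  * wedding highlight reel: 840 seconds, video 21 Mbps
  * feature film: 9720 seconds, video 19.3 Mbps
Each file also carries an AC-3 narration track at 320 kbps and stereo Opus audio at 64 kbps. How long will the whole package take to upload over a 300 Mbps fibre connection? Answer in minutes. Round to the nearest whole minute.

Audio total: 320 + 64 = 384 kbps = 0.384 Mbps.
security camera export: 5.394 Mbps × 18240 s = 98386.6 Mb
wedding highlight reel: 21.384 Mbps × 840 s = 17962.6 Mb
feature film: 19.684 Mbps × 9720 s = 191328.5 Mb
Total: 307677.6 Mb = 38459.7 MB.
At 300 Mbps: 307677.6 / 300 = 1026 s ≈ 17.1 minutes.

17 minutes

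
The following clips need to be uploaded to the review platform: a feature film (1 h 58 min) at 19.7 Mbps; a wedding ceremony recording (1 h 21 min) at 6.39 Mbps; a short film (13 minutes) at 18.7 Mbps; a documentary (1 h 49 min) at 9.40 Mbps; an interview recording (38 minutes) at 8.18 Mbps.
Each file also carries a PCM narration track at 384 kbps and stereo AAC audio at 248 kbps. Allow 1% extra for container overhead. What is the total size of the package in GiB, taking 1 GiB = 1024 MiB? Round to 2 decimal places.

32.79 GiB

Audio total: 384 + 248 = 632 kbps = 0.632 Mbps.
feature film: 20.332 Mbps × 7080 s × 1.01 = 145390.1 Mb
wedding ceremony recording: 7.022 Mbps × 4860 s × 1.01 = 34468.2 Mb
short film: 19.332 Mbps × 780 s × 1.01 = 15229.7 Mb
documentary: 10.032 Mbps × 6540 s × 1.01 = 66265.4 Mb
interview recording: 8.812 Mbps × 2280 s × 1.01 = 20292.3 Mb
Total: 281645.7 Mb = 35205.7 MB.
= 32.79 GiB.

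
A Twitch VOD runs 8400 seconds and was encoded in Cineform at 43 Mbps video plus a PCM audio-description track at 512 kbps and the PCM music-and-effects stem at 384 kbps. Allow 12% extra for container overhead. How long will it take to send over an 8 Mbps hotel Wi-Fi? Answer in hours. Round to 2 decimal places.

14.34 hours

Audio total: 512 + 384 = 896 kbps = 0.896 Mbps.
Total bitrate: 43.896 Mbps.
File: 43.896 Mbps × 8400 s = 368726.4 Mb.
With 12% container overhead: ×1.12. → 412973.6 Mb.
At 8 Mbps: 412973.6 / 8 = 51621.7 s ≈ 14.3 hours.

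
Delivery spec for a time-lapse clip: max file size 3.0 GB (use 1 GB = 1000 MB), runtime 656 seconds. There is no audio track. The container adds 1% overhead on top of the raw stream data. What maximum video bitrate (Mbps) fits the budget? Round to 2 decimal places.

Budget: 3.0 GB = 24000.0 Mb.
Stream payload after overhead: 24000.0 / 1.01 = 23762.4 Mb.
Total bitrate budget: 23762.4 Mb / 656 s = 36.223 Mbps.

36.22 Mbps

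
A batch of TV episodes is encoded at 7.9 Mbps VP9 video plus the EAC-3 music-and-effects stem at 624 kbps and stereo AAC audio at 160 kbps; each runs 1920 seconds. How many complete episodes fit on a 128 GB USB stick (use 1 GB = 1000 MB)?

61

Audio total: 624 + 160 = 784 kbps = 0.784 Mbps.
Total bitrate: 8.684 Mbps.
Per item: 8.684 Mbps × 1920 s = 16,673 Mb = 2,084 MB.
Capacity: 128 GB = 1,024,000 Mb; 61.42 items → 61 complete.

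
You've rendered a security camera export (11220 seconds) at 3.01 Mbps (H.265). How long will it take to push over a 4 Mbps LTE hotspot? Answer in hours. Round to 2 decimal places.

2.35 hours

File: 3.010 Mbps × 11220 s = 33772.2 Mb.
At 4 Mbps: 33772.2 / 4 = 8443.0 s ≈ 2.35 hours.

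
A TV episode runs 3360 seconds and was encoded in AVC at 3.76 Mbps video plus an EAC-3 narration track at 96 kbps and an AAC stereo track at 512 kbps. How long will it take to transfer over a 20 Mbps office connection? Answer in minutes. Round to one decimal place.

Audio total: 96 + 512 = 608 kbps = 0.608 Mbps.
Total bitrate: 4.368 Mbps.
File: 4.368 Mbps × 3360 s = 14676.5 Mb.
At 20 Mbps: 14676.5 / 20 = 733.8 s ≈ 12.2 minutes.

12.2 minutes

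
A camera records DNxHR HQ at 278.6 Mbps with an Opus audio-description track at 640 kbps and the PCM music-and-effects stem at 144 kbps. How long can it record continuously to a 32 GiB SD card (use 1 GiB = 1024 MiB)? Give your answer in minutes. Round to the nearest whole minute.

Audio total: 640 + 144 = 784 kbps = 0.784 Mbps.
Total bitrate: 278.6 + 0.784 = 279.384 Mbps.
Capacity: 32 GiB = 274,878 Mb.
Recording time: 274,878 / 279.384 = 983.9 s ≈ 16.4 minutes.

16 minutes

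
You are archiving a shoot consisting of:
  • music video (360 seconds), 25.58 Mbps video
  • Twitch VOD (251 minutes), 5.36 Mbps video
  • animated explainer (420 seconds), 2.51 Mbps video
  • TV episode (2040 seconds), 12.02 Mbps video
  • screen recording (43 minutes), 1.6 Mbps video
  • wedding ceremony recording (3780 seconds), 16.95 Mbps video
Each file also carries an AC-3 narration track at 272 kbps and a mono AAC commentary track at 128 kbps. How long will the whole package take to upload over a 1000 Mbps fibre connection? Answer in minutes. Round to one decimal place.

Audio total: 272 + 128 = 400 kbps = 0.400 Mbps.
music video: 25.980 Mbps × 360 s = 9352.8 Mb
Twitch VOD: 5.760 Mbps × 15060 s = 86745.6 Mb
animated explainer: 2.910 Mbps × 420 s = 1222.2 Mb
TV episode: 12.420 Mbps × 2040 s = 25336.8 Mb
screen recording: 2.000 Mbps × 2580 s = 5160.0 Mb
wedding ceremony recording: 17.350 Mbps × 3780 s = 65583.0 Mb
Total: 193400.4 Mb = 24175.0 MB.
At 1000 Mbps: 193400.4 / 1000 = 193 s ≈ 3.22 minutes.

3.2 minutes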